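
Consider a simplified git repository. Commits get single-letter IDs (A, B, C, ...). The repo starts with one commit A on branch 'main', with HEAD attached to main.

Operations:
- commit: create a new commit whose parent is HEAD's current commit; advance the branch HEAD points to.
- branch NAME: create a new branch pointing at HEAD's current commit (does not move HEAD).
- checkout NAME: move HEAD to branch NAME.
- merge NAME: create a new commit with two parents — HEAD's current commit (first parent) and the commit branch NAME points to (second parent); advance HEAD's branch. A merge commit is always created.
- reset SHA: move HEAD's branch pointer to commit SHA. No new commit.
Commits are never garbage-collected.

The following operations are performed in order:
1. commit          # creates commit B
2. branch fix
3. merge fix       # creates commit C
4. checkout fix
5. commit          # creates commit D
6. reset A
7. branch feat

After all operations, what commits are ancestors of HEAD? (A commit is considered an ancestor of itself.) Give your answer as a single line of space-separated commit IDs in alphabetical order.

After op 1 (commit): HEAD=main@B [main=B]
After op 2 (branch): HEAD=main@B [fix=B main=B]
After op 3 (merge): HEAD=main@C [fix=B main=C]
After op 4 (checkout): HEAD=fix@B [fix=B main=C]
After op 5 (commit): HEAD=fix@D [fix=D main=C]
After op 6 (reset): HEAD=fix@A [fix=A main=C]
After op 7 (branch): HEAD=fix@A [feat=A fix=A main=C]

Answer: A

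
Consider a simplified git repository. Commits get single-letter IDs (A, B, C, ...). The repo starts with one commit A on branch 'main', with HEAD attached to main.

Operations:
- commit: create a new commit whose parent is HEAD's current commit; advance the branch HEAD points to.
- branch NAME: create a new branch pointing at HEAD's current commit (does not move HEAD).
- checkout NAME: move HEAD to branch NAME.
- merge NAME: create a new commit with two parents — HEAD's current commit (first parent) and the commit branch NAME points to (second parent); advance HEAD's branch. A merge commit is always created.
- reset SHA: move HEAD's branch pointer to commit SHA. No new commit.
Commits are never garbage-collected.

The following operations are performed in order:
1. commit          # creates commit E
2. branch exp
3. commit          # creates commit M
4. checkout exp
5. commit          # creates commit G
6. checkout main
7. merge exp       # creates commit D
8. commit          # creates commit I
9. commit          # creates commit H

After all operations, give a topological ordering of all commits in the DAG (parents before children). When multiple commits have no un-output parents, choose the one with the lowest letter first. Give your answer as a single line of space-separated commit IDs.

Answer: A E G M D I H

Derivation:
After op 1 (commit): HEAD=main@E [main=E]
After op 2 (branch): HEAD=main@E [exp=E main=E]
After op 3 (commit): HEAD=main@M [exp=E main=M]
After op 4 (checkout): HEAD=exp@E [exp=E main=M]
After op 5 (commit): HEAD=exp@G [exp=G main=M]
After op 6 (checkout): HEAD=main@M [exp=G main=M]
After op 7 (merge): HEAD=main@D [exp=G main=D]
After op 8 (commit): HEAD=main@I [exp=G main=I]
After op 9 (commit): HEAD=main@H [exp=G main=H]
commit A: parents=[]
commit D: parents=['M', 'G']
commit E: parents=['A']
commit G: parents=['E']
commit H: parents=['I']
commit I: parents=['D']
commit M: parents=['E']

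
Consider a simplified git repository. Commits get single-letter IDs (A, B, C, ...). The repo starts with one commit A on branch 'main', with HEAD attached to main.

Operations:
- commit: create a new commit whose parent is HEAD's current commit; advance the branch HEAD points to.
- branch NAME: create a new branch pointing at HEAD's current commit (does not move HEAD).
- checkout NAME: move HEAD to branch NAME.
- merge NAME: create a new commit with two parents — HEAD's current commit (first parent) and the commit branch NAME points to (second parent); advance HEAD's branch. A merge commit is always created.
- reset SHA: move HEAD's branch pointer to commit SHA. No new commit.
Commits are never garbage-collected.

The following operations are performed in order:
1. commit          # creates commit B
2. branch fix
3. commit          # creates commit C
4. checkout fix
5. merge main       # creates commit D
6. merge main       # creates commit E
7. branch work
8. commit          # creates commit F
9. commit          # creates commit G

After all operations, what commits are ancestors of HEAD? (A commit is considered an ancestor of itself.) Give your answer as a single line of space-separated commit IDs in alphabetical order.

After op 1 (commit): HEAD=main@B [main=B]
After op 2 (branch): HEAD=main@B [fix=B main=B]
After op 3 (commit): HEAD=main@C [fix=B main=C]
After op 4 (checkout): HEAD=fix@B [fix=B main=C]
After op 5 (merge): HEAD=fix@D [fix=D main=C]
After op 6 (merge): HEAD=fix@E [fix=E main=C]
After op 7 (branch): HEAD=fix@E [fix=E main=C work=E]
After op 8 (commit): HEAD=fix@F [fix=F main=C work=E]
After op 9 (commit): HEAD=fix@G [fix=G main=C work=E]

Answer: A B C D E F G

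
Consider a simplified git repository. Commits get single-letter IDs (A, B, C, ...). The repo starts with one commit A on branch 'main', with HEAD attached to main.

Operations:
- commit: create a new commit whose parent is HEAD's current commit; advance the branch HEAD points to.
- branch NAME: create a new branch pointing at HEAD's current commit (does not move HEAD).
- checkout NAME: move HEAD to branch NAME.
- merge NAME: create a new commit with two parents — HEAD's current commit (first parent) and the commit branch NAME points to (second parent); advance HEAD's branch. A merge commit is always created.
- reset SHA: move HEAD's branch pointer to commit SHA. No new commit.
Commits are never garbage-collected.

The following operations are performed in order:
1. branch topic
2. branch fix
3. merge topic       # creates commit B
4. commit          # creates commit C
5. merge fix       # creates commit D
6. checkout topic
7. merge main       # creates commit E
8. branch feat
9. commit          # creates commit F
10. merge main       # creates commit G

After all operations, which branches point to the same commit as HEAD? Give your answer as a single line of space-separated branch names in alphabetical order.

Answer: topic

Derivation:
After op 1 (branch): HEAD=main@A [main=A topic=A]
After op 2 (branch): HEAD=main@A [fix=A main=A topic=A]
After op 3 (merge): HEAD=main@B [fix=A main=B topic=A]
After op 4 (commit): HEAD=main@C [fix=A main=C topic=A]
After op 5 (merge): HEAD=main@D [fix=A main=D topic=A]
After op 6 (checkout): HEAD=topic@A [fix=A main=D topic=A]
After op 7 (merge): HEAD=topic@E [fix=A main=D topic=E]
After op 8 (branch): HEAD=topic@E [feat=E fix=A main=D topic=E]
After op 9 (commit): HEAD=topic@F [feat=E fix=A main=D topic=F]
After op 10 (merge): HEAD=topic@G [feat=E fix=A main=D topic=G]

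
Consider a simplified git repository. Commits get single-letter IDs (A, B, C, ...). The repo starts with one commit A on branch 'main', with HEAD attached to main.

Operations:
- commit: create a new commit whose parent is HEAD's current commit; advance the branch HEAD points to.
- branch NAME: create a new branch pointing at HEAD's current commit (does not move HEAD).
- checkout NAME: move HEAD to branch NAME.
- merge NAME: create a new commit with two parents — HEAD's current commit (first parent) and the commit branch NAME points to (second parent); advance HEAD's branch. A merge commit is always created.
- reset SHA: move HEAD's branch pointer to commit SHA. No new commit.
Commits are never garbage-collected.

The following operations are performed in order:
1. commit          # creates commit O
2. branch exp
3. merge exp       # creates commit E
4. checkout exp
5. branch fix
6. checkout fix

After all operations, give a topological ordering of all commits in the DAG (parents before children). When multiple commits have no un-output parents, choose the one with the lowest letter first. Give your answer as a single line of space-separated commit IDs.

After op 1 (commit): HEAD=main@O [main=O]
After op 2 (branch): HEAD=main@O [exp=O main=O]
After op 3 (merge): HEAD=main@E [exp=O main=E]
After op 4 (checkout): HEAD=exp@O [exp=O main=E]
After op 5 (branch): HEAD=exp@O [exp=O fix=O main=E]
After op 6 (checkout): HEAD=fix@O [exp=O fix=O main=E]
commit A: parents=[]
commit E: parents=['O', 'O']
commit O: parents=['A']

Answer: A O E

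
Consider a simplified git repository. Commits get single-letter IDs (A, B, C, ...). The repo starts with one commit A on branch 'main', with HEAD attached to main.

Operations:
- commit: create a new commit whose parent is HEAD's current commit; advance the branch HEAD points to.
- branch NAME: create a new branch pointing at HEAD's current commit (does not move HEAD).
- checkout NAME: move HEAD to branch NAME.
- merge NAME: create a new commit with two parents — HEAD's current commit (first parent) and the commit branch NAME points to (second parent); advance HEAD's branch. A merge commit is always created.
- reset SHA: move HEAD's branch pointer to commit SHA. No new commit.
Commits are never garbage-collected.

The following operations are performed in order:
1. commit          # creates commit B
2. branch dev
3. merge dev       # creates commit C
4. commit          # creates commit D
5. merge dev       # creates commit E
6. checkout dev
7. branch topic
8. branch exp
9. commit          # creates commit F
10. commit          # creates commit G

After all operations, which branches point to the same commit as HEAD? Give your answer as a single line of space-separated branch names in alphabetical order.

Answer: dev

Derivation:
After op 1 (commit): HEAD=main@B [main=B]
After op 2 (branch): HEAD=main@B [dev=B main=B]
After op 3 (merge): HEAD=main@C [dev=B main=C]
After op 4 (commit): HEAD=main@D [dev=B main=D]
After op 5 (merge): HEAD=main@E [dev=B main=E]
After op 6 (checkout): HEAD=dev@B [dev=B main=E]
After op 7 (branch): HEAD=dev@B [dev=B main=E topic=B]
After op 8 (branch): HEAD=dev@B [dev=B exp=B main=E topic=B]
After op 9 (commit): HEAD=dev@F [dev=F exp=B main=E topic=B]
After op 10 (commit): HEAD=dev@G [dev=G exp=B main=E topic=B]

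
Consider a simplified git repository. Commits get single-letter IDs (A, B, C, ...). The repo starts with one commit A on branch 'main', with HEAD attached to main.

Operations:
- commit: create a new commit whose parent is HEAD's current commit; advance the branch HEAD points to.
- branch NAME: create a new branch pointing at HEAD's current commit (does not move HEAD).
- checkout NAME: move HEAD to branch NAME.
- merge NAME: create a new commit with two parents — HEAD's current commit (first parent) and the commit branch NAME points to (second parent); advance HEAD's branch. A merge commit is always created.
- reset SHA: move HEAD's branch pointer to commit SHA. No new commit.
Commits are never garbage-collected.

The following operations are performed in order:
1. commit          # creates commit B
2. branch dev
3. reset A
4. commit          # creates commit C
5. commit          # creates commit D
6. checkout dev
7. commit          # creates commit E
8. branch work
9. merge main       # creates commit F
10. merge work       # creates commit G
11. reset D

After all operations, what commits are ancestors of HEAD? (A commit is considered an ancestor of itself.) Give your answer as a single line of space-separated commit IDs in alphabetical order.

After op 1 (commit): HEAD=main@B [main=B]
After op 2 (branch): HEAD=main@B [dev=B main=B]
After op 3 (reset): HEAD=main@A [dev=B main=A]
After op 4 (commit): HEAD=main@C [dev=B main=C]
After op 5 (commit): HEAD=main@D [dev=B main=D]
After op 6 (checkout): HEAD=dev@B [dev=B main=D]
After op 7 (commit): HEAD=dev@E [dev=E main=D]
After op 8 (branch): HEAD=dev@E [dev=E main=D work=E]
After op 9 (merge): HEAD=dev@F [dev=F main=D work=E]
After op 10 (merge): HEAD=dev@G [dev=G main=D work=E]
After op 11 (reset): HEAD=dev@D [dev=D main=D work=E]

Answer: A C D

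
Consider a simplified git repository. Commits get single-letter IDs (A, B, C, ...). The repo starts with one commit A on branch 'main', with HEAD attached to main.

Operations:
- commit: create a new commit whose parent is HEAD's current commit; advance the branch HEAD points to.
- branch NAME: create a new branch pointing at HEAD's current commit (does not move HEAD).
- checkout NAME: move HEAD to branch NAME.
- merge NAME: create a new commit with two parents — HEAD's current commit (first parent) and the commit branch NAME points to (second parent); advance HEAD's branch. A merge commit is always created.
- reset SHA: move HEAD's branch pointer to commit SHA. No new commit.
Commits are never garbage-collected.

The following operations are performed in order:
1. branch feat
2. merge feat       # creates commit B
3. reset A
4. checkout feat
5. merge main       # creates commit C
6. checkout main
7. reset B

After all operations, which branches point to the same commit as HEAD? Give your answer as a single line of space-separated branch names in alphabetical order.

Answer: main

Derivation:
After op 1 (branch): HEAD=main@A [feat=A main=A]
After op 2 (merge): HEAD=main@B [feat=A main=B]
After op 3 (reset): HEAD=main@A [feat=A main=A]
After op 4 (checkout): HEAD=feat@A [feat=A main=A]
After op 5 (merge): HEAD=feat@C [feat=C main=A]
After op 6 (checkout): HEAD=main@A [feat=C main=A]
After op 7 (reset): HEAD=main@B [feat=C main=B]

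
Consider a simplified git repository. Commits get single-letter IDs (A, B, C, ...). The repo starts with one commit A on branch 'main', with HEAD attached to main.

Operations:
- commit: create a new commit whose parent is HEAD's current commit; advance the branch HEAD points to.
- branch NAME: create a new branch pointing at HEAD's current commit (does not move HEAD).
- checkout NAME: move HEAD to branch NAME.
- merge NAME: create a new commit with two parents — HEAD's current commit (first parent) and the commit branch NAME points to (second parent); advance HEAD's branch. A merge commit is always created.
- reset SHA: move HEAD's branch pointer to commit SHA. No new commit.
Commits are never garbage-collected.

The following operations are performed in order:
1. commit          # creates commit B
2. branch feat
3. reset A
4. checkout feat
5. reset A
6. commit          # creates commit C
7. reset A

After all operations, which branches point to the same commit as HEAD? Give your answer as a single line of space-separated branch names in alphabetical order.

Answer: feat main

Derivation:
After op 1 (commit): HEAD=main@B [main=B]
After op 2 (branch): HEAD=main@B [feat=B main=B]
After op 3 (reset): HEAD=main@A [feat=B main=A]
After op 4 (checkout): HEAD=feat@B [feat=B main=A]
After op 5 (reset): HEAD=feat@A [feat=A main=A]
After op 6 (commit): HEAD=feat@C [feat=C main=A]
After op 7 (reset): HEAD=feat@A [feat=A main=A]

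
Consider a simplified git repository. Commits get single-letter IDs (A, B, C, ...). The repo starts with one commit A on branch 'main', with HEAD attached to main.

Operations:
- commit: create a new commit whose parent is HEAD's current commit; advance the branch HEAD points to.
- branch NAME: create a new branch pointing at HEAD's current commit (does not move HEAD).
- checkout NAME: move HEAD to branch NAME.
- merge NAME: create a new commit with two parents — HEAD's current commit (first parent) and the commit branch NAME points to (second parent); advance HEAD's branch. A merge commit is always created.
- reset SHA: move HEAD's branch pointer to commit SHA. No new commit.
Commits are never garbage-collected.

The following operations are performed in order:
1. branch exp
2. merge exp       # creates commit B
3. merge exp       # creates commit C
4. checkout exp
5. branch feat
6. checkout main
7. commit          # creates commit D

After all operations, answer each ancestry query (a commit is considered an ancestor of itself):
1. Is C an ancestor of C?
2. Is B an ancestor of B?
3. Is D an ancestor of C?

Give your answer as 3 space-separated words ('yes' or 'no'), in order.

Answer: yes yes no

Derivation:
After op 1 (branch): HEAD=main@A [exp=A main=A]
After op 2 (merge): HEAD=main@B [exp=A main=B]
After op 3 (merge): HEAD=main@C [exp=A main=C]
After op 4 (checkout): HEAD=exp@A [exp=A main=C]
After op 5 (branch): HEAD=exp@A [exp=A feat=A main=C]
After op 6 (checkout): HEAD=main@C [exp=A feat=A main=C]
After op 7 (commit): HEAD=main@D [exp=A feat=A main=D]
ancestors(C) = {A,B,C}; C in? yes
ancestors(B) = {A,B}; B in? yes
ancestors(C) = {A,B,C}; D in? no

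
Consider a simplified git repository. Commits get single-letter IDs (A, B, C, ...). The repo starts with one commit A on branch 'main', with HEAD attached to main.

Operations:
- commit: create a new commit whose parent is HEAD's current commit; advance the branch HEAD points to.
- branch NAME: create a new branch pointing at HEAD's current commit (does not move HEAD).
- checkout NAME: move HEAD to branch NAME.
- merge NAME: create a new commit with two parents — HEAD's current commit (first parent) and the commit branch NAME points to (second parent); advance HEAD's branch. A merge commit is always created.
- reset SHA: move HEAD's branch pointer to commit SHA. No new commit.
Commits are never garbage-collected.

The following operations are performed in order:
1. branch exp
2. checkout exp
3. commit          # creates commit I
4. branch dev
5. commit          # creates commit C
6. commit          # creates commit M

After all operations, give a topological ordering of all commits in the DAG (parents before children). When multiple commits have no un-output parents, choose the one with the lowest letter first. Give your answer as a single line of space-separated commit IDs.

After op 1 (branch): HEAD=main@A [exp=A main=A]
After op 2 (checkout): HEAD=exp@A [exp=A main=A]
After op 3 (commit): HEAD=exp@I [exp=I main=A]
After op 4 (branch): HEAD=exp@I [dev=I exp=I main=A]
After op 5 (commit): HEAD=exp@C [dev=I exp=C main=A]
After op 6 (commit): HEAD=exp@M [dev=I exp=M main=A]
commit A: parents=[]
commit C: parents=['I']
commit I: parents=['A']
commit M: parents=['C']

Answer: A I C M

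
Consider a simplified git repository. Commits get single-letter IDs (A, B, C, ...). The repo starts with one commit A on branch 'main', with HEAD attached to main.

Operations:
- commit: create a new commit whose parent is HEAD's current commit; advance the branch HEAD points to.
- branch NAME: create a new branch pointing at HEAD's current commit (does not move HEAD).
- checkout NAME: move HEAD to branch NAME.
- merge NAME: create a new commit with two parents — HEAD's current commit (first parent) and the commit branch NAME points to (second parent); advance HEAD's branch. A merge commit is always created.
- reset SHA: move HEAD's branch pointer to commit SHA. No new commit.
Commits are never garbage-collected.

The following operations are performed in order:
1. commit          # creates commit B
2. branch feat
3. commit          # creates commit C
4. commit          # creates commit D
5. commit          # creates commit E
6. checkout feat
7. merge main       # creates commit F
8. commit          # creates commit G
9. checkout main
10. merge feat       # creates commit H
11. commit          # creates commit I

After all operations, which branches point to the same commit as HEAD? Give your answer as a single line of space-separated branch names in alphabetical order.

After op 1 (commit): HEAD=main@B [main=B]
After op 2 (branch): HEAD=main@B [feat=B main=B]
After op 3 (commit): HEAD=main@C [feat=B main=C]
After op 4 (commit): HEAD=main@D [feat=B main=D]
After op 5 (commit): HEAD=main@E [feat=B main=E]
After op 6 (checkout): HEAD=feat@B [feat=B main=E]
After op 7 (merge): HEAD=feat@F [feat=F main=E]
After op 8 (commit): HEAD=feat@G [feat=G main=E]
After op 9 (checkout): HEAD=main@E [feat=G main=E]
After op 10 (merge): HEAD=main@H [feat=G main=H]
After op 11 (commit): HEAD=main@I [feat=G main=I]

Answer: main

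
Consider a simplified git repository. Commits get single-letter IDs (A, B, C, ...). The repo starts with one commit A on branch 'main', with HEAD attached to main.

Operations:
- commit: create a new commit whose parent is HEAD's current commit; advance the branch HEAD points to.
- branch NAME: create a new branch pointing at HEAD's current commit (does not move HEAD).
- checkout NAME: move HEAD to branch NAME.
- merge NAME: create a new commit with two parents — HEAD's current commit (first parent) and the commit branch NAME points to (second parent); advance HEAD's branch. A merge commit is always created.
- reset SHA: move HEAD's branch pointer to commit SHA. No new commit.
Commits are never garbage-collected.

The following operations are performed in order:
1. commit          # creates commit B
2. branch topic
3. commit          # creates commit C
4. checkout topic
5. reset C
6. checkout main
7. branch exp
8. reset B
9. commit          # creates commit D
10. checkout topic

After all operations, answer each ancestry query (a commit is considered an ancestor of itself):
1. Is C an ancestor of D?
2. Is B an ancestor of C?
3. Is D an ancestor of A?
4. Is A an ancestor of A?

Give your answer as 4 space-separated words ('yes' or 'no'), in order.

After op 1 (commit): HEAD=main@B [main=B]
After op 2 (branch): HEAD=main@B [main=B topic=B]
After op 3 (commit): HEAD=main@C [main=C topic=B]
After op 4 (checkout): HEAD=topic@B [main=C topic=B]
After op 5 (reset): HEAD=topic@C [main=C topic=C]
After op 6 (checkout): HEAD=main@C [main=C topic=C]
After op 7 (branch): HEAD=main@C [exp=C main=C topic=C]
After op 8 (reset): HEAD=main@B [exp=C main=B topic=C]
After op 9 (commit): HEAD=main@D [exp=C main=D topic=C]
After op 10 (checkout): HEAD=topic@C [exp=C main=D topic=C]
ancestors(D) = {A,B,D}; C in? no
ancestors(C) = {A,B,C}; B in? yes
ancestors(A) = {A}; D in? no
ancestors(A) = {A}; A in? yes

Answer: no yes no yes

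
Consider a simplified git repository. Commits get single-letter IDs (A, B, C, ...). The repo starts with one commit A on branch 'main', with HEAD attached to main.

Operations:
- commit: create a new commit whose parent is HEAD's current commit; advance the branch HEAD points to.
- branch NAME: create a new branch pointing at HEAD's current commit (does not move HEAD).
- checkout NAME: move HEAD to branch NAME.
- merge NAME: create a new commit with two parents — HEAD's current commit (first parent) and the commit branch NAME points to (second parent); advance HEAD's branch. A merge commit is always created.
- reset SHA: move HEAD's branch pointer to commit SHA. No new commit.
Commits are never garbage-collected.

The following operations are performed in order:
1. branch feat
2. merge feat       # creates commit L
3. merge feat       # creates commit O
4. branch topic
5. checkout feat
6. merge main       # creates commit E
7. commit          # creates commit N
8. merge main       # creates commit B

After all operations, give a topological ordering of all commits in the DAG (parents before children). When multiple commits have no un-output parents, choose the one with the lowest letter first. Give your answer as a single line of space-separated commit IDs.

After op 1 (branch): HEAD=main@A [feat=A main=A]
After op 2 (merge): HEAD=main@L [feat=A main=L]
After op 3 (merge): HEAD=main@O [feat=A main=O]
After op 4 (branch): HEAD=main@O [feat=A main=O topic=O]
After op 5 (checkout): HEAD=feat@A [feat=A main=O topic=O]
After op 6 (merge): HEAD=feat@E [feat=E main=O topic=O]
After op 7 (commit): HEAD=feat@N [feat=N main=O topic=O]
After op 8 (merge): HEAD=feat@B [feat=B main=O topic=O]
commit A: parents=[]
commit B: parents=['N', 'O']
commit E: parents=['A', 'O']
commit L: parents=['A', 'A']
commit N: parents=['E']
commit O: parents=['L', 'A']

Answer: A L O E N B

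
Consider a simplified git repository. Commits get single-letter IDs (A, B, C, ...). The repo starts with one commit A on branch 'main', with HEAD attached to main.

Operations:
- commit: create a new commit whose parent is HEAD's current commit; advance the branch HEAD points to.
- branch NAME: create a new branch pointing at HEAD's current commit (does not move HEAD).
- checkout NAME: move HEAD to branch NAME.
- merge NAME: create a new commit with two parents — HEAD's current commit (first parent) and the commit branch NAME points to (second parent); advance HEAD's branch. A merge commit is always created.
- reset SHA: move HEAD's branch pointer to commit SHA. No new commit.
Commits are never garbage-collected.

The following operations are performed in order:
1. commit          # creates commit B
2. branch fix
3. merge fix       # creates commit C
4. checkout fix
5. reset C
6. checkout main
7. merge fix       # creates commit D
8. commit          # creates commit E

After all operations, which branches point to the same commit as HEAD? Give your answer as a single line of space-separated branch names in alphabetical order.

After op 1 (commit): HEAD=main@B [main=B]
After op 2 (branch): HEAD=main@B [fix=B main=B]
After op 3 (merge): HEAD=main@C [fix=B main=C]
After op 4 (checkout): HEAD=fix@B [fix=B main=C]
After op 5 (reset): HEAD=fix@C [fix=C main=C]
After op 6 (checkout): HEAD=main@C [fix=C main=C]
After op 7 (merge): HEAD=main@D [fix=C main=D]
After op 8 (commit): HEAD=main@E [fix=C main=E]

Answer: main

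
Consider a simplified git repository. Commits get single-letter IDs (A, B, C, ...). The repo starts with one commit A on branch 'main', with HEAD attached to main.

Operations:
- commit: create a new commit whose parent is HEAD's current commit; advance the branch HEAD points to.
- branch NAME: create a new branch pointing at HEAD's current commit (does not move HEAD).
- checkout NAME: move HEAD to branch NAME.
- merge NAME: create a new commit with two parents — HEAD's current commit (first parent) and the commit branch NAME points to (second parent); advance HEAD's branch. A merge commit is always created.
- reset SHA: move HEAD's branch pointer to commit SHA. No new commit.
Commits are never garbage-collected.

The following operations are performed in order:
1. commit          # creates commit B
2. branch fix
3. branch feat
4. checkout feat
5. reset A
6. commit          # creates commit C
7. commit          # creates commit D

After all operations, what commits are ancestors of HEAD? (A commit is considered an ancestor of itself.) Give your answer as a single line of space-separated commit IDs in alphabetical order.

After op 1 (commit): HEAD=main@B [main=B]
After op 2 (branch): HEAD=main@B [fix=B main=B]
After op 3 (branch): HEAD=main@B [feat=B fix=B main=B]
After op 4 (checkout): HEAD=feat@B [feat=B fix=B main=B]
After op 5 (reset): HEAD=feat@A [feat=A fix=B main=B]
After op 6 (commit): HEAD=feat@C [feat=C fix=B main=B]
After op 7 (commit): HEAD=feat@D [feat=D fix=B main=B]

Answer: A C D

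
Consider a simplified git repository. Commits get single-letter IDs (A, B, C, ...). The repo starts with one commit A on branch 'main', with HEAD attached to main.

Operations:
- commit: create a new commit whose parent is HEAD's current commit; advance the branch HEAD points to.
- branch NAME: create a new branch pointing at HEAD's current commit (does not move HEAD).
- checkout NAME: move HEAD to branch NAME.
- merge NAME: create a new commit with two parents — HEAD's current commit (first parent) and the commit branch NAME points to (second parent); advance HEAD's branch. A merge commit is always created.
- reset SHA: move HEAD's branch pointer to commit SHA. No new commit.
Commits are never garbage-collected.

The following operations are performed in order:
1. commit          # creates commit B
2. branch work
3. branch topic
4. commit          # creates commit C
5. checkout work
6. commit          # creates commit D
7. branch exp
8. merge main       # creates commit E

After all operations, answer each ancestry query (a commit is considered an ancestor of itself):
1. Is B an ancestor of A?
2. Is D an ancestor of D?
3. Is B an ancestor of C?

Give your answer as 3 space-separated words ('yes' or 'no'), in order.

Answer: no yes yes

Derivation:
After op 1 (commit): HEAD=main@B [main=B]
After op 2 (branch): HEAD=main@B [main=B work=B]
After op 3 (branch): HEAD=main@B [main=B topic=B work=B]
After op 4 (commit): HEAD=main@C [main=C topic=B work=B]
After op 5 (checkout): HEAD=work@B [main=C topic=B work=B]
After op 6 (commit): HEAD=work@D [main=C topic=B work=D]
After op 7 (branch): HEAD=work@D [exp=D main=C topic=B work=D]
After op 8 (merge): HEAD=work@E [exp=D main=C topic=B work=E]
ancestors(A) = {A}; B in? no
ancestors(D) = {A,B,D}; D in? yes
ancestors(C) = {A,B,C}; B in? yes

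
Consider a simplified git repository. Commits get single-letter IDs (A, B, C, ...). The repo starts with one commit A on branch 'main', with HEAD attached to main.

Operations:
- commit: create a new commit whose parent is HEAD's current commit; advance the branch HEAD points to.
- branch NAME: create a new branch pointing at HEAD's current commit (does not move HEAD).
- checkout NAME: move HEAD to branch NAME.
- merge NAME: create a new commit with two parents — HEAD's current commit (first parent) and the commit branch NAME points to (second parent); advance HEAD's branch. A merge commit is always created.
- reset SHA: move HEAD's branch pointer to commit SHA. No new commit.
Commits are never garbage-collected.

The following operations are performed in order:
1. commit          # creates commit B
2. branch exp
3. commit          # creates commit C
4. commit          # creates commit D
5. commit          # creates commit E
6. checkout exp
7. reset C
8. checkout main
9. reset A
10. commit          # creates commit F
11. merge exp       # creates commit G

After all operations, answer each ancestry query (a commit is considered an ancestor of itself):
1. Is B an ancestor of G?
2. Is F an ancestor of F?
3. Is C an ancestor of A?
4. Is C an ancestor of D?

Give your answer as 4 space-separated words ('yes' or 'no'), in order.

After op 1 (commit): HEAD=main@B [main=B]
After op 2 (branch): HEAD=main@B [exp=B main=B]
After op 3 (commit): HEAD=main@C [exp=B main=C]
After op 4 (commit): HEAD=main@D [exp=B main=D]
After op 5 (commit): HEAD=main@E [exp=B main=E]
After op 6 (checkout): HEAD=exp@B [exp=B main=E]
After op 7 (reset): HEAD=exp@C [exp=C main=E]
After op 8 (checkout): HEAD=main@E [exp=C main=E]
After op 9 (reset): HEAD=main@A [exp=C main=A]
After op 10 (commit): HEAD=main@F [exp=C main=F]
After op 11 (merge): HEAD=main@G [exp=C main=G]
ancestors(G) = {A,B,C,F,G}; B in? yes
ancestors(F) = {A,F}; F in? yes
ancestors(A) = {A}; C in? no
ancestors(D) = {A,B,C,D}; C in? yes

Answer: yes yes no yes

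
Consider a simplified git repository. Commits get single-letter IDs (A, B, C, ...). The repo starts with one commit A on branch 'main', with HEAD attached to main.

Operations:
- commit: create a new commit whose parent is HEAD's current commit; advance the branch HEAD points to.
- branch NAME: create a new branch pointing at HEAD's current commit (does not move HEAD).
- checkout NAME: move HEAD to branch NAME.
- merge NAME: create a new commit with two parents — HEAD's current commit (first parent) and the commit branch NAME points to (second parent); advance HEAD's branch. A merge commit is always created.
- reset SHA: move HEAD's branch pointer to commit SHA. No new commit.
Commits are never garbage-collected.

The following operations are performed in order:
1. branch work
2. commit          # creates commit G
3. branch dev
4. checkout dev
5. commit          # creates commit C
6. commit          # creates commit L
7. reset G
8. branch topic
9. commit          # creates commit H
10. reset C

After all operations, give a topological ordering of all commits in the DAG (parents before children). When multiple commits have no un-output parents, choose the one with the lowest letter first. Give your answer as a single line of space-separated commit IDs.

After op 1 (branch): HEAD=main@A [main=A work=A]
After op 2 (commit): HEAD=main@G [main=G work=A]
After op 3 (branch): HEAD=main@G [dev=G main=G work=A]
After op 4 (checkout): HEAD=dev@G [dev=G main=G work=A]
After op 5 (commit): HEAD=dev@C [dev=C main=G work=A]
After op 6 (commit): HEAD=dev@L [dev=L main=G work=A]
After op 7 (reset): HEAD=dev@G [dev=G main=G work=A]
After op 8 (branch): HEAD=dev@G [dev=G main=G topic=G work=A]
After op 9 (commit): HEAD=dev@H [dev=H main=G topic=G work=A]
After op 10 (reset): HEAD=dev@C [dev=C main=G topic=G work=A]
commit A: parents=[]
commit C: parents=['G']
commit G: parents=['A']
commit H: parents=['G']
commit L: parents=['C']

Answer: A G C H L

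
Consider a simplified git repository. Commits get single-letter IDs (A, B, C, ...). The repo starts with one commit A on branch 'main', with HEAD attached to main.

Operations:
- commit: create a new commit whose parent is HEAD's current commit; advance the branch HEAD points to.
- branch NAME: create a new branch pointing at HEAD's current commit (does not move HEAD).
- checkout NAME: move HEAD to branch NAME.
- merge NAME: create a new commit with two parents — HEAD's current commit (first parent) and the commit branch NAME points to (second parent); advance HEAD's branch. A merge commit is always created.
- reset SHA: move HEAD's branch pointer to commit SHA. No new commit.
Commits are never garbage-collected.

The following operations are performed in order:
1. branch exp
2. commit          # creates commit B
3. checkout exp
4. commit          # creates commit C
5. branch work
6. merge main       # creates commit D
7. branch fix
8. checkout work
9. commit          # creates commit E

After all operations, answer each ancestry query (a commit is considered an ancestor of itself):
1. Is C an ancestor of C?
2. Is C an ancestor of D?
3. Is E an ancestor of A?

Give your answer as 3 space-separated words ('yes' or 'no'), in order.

Answer: yes yes no

Derivation:
After op 1 (branch): HEAD=main@A [exp=A main=A]
After op 2 (commit): HEAD=main@B [exp=A main=B]
After op 3 (checkout): HEAD=exp@A [exp=A main=B]
After op 4 (commit): HEAD=exp@C [exp=C main=B]
After op 5 (branch): HEAD=exp@C [exp=C main=B work=C]
After op 6 (merge): HEAD=exp@D [exp=D main=B work=C]
After op 7 (branch): HEAD=exp@D [exp=D fix=D main=B work=C]
After op 8 (checkout): HEAD=work@C [exp=D fix=D main=B work=C]
After op 9 (commit): HEAD=work@E [exp=D fix=D main=B work=E]
ancestors(C) = {A,C}; C in? yes
ancestors(D) = {A,B,C,D}; C in? yes
ancestors(A) = {A}; E in? no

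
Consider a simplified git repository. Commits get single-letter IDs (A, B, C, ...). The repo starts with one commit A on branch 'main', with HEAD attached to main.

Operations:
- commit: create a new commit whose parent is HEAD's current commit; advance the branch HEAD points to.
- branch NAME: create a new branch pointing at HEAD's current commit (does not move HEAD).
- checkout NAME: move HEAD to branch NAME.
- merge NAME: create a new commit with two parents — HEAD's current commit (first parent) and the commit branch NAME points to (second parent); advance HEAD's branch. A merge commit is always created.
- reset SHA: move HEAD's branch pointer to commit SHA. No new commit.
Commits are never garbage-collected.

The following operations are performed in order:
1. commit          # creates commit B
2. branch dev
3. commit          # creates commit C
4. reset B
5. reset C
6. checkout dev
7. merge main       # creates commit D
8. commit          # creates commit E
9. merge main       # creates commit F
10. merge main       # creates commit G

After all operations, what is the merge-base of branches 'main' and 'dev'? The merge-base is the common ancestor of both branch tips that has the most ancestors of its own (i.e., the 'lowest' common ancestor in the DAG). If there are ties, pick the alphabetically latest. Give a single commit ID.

After op 1 (commit): HEAD=main@B [main=B]
After op 2 (branch): HEAD=main@B [dev=B main=B]
After op 3 (commit): HEAD=main@C [dev=B main=C]
After op 4 (reset): HEAD=main@B [dev=B main=B]
After op 5 (reset): HEAD=main@C [dev=B main=C]
After op 6 (checkout): HEAD=dev@B [dev=B main=C]
After op 7 (merge): HEAD=dev@D [dev=D main=C]
After op 8 (commit): HEAD=dev@E [dev=E main=C]
After op 9 (merge): HEAD=dev@F [dev=F main=C]
After op 10 (merge): HEAD=dev@G [dev=G main=C]
ancestors(main=C): ['A', 'B', 'C']
ancestors(dev=G): ['A', 'B', 'C', 'D', 'E', 'F', 'G']
common: ['A', 'B', 'C']

Answer: C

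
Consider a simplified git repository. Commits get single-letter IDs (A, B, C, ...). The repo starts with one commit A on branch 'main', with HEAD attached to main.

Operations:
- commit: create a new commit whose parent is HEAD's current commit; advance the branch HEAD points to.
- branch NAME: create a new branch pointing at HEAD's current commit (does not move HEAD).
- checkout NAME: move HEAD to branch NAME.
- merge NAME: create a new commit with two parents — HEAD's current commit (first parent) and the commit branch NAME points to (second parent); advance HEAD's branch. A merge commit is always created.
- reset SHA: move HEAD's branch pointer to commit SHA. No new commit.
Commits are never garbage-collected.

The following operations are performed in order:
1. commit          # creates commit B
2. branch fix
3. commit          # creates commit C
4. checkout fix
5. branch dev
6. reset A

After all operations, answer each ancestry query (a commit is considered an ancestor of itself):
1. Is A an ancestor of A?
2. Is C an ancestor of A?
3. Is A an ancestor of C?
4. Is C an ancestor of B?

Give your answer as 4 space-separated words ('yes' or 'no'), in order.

Answer: yes no yes no

Derivation:
After op 1 (commit): HEAD=main@B [main=B]
After op 2 (branch): HEAD=main@B [fix=B main=B]
After op 3 (commit): HEAD=main@C [fix=B main=C]
After op 4 (checkout): HEAD=fix@B [fix=B main=C]
After op 5 (branch): HEAD=fix@B [dev=B fix=B main=C]
After op 6 (reset): HEAD=fix@A [dev=B fix=A main=C]
ancestors(A) = {A}; A in? yes
ancestors(A) = {A}; C in? no
ancestors(C) = {A,B,C}; A in? yes
ancestors(B) = {A,B}; C in? no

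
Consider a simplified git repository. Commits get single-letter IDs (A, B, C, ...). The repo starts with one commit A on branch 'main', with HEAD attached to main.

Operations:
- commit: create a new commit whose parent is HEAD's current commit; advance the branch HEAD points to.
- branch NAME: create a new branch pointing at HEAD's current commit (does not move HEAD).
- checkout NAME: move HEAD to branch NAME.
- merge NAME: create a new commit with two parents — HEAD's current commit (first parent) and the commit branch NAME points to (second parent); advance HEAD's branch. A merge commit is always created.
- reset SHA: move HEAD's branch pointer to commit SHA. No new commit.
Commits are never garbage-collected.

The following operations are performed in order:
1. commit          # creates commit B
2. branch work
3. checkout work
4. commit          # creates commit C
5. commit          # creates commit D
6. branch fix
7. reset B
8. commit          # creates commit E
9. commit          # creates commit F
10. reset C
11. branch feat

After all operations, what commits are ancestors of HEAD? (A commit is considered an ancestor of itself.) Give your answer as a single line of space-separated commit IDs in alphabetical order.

Answer: A B C

Derivation:
After op 1 (commit): HEAD=main@B [main=B]
After op 2 (branch): HEAD=main@B [main=B work=B]
After op 3 (checkout): HEAD=work@B [main=B work=B]
After op 4 (commit): HEAD=work@C [main=B work=C]
After op 5 (commit): HEAD=work@D [main=B work=D]
After op 6 (branch): HEAD=work@D [fix=D main=B work=D]
After op 7 (reset): HEAD=work@B [fix=D main=B work=B]
After op 8 (commit): HEAD=work@E [fix=D main=B work=E]
After op 9 (commit): HEAD=work@F [fix=D main=B work=F]
After op 10 (reset): HEAD=work@C [fix=D main=B work=C]
After op 11 (branch): HEAD=work@C [feat=C fix=D main=B work=C]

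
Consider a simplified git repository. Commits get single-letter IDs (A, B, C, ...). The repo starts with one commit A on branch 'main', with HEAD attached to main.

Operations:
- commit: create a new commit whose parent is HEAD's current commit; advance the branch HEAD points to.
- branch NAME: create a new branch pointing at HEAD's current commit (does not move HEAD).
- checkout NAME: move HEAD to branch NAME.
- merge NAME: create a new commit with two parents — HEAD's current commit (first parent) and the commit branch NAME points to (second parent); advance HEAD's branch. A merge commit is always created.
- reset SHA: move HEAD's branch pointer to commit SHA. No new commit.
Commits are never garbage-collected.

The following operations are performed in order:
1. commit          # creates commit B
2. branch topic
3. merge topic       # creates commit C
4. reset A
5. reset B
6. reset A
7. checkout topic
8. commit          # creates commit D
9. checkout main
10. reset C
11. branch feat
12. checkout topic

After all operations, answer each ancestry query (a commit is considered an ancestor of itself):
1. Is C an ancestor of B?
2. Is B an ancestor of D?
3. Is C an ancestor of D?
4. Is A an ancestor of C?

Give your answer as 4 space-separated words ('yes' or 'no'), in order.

Answer: no yes no yes

Derivation:
After op 1 (commit): HEAD=main@B [main=B]
After op 2 (branch): HEAD=main@B [main=B topic=B]
After op 3 (merge): HEAD=main@C [main=C topic=B]
After op 4 (reset): HEAD=main@A [main=A topic=B]
After op 5 (reset): HEAD=main@B [main=B topic=B]
After op 6 (reset): HEAD=main@A [main=A topic=B]
After op 7 (checkout): HEAD=topic@B [main=A topic=B]
After op 8 (commit): HEAD=topic@D [main=A topic=D]
After op 9 (checkout): HEAD=main@A [main=A topic=D]
After op 10 (reset): HEAD=main@C [main=C topic=D]
After op 11 (branch): HEAD=main@C [feat=C main=C topic=D]
After op 12 (checkout): HEAD=topic@D [feat=C main=C topic=D]
ancestors(B) = {A,B}; C in? no
ancestors(D) = {A,B,D}; B in? yes
ancestors(D) = {A,B,D}; C in? no
ancestors(C) = {A,B,C}; A in? yes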